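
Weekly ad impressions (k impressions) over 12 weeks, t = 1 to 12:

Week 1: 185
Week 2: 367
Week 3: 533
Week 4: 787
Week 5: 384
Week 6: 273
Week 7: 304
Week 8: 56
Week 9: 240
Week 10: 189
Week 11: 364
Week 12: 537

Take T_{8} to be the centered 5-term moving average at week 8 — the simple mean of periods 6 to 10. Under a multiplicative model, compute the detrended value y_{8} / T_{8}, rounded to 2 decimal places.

Trend T_8 = (273 + 304 + 56 + 240 + 189) / 5 = 1062/5 = 212.4000
Ratio to trend: 56 / 212.4000 = 0.26

0.26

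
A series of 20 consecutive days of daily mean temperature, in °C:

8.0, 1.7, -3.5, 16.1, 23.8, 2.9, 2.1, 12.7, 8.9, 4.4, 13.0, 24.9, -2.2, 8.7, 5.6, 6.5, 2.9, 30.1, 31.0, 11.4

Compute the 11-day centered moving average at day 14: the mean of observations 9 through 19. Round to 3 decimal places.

Sum of periods 9–19: 8.9 + 4.4 + 13.0 + 24.9 + (-2.2) + 8.7 + 5.6 + 6.5 + 2.9 + 30.1 + 31.0 = 133.8
Divide by 11: 133.8 / 11 = 12.164

12.164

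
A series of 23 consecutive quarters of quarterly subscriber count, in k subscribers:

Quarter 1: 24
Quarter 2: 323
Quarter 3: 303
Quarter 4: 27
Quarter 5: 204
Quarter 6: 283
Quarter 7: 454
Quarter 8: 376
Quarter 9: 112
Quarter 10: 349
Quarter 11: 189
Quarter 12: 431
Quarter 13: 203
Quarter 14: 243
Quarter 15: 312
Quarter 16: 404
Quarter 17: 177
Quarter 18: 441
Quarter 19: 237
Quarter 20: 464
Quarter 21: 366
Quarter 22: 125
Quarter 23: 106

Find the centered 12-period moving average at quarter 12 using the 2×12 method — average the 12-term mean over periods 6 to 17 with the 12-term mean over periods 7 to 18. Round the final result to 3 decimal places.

Sum over 6–17: 283 + 454 + 376 + 112 + 349 + 189 + 431 + 203 + 243 + 312 + 404 + 177 = 3533
Sum over 7–18: 454 + 376 + 112 + 349 + 189 + 431 + 203 + 243 + 312 + 404 + 177 + 441 = 3691
CMA at t=12 = (3533 + 3691) / (2·12) = 7224 / 24 = 301.000

301.000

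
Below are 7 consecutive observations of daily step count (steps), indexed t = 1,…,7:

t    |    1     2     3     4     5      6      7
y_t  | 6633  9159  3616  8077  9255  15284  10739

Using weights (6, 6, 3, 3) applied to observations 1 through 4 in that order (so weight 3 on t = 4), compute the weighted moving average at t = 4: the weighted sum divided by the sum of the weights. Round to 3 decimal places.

Weighted sum: 6·6633 + 6·9159 + 3·3616 + 3·8077 = 39798 + 54954 + 10848 + 24231 = 129831
Weight total: 6 + 6 + 3 + 3 = 18
WMA = 129831 / 18 = 7212.833

7212.833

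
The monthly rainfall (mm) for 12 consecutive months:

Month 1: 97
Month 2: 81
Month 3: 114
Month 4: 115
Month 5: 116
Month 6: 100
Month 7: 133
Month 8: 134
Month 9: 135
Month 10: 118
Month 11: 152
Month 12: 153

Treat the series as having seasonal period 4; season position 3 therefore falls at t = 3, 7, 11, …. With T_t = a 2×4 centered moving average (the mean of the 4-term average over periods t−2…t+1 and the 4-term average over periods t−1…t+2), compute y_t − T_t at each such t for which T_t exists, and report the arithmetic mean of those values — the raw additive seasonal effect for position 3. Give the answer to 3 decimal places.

Season position 3 occurs at t = 3, 7 (where T_t is defined).
t=3: T_3 = 104.12500; y_3 − T_3 = 114 − 104.12500 = 9.87500
t=7: T_7 = 123.12500; y_7 − T_7 = 133 − 123.12500 = 9.87500
Mean deviation: (9.87500 + 9.87500) / 2 = 9.875

9.875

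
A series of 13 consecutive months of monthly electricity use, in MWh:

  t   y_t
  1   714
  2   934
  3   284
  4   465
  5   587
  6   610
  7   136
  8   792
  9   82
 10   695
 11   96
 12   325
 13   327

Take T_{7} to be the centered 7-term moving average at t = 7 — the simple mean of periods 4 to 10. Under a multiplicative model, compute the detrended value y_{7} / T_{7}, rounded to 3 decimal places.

0.283

Trend T_7 = (465 + 587 + 610 + 136 + 792 + 82 + 695) / 7 = 3367/7 = 481.00000
Ratio to trend: 136 / 481.00000 = 0.283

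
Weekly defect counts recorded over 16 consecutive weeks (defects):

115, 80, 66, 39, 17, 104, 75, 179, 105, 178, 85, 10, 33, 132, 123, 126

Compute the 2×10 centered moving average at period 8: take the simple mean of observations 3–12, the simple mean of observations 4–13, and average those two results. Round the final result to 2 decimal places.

84.15

Sum over 3–12: 66 + 39 + 17 + 104 + 75 + 179 + 105 + 178 + 85 + 10 = 858
Sum over 4–13: 39 + 17 + 104 + 75 + 179 + 105 + 178 + 85 + 10 + 33 = 825
CMA at t=8 = (858 + 825) / (2·10) = 1683 / 20 = 84.15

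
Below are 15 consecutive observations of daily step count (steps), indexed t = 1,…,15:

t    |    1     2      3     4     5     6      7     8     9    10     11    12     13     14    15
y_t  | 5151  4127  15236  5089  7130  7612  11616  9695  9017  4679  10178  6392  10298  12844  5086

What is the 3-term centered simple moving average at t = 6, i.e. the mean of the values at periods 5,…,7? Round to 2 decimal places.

Sum of periods 5–7: 7130 + 7612 + 11616 = 26358
Divide by 3: 26358 / 3 = 8786.00

8786.00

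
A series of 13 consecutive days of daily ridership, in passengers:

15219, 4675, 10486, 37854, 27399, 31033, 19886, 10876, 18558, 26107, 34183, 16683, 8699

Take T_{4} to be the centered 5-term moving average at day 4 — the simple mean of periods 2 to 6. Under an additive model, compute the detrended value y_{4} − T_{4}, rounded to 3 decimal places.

15564.600

Trend T_4 = (4675 + 10486 + 37854 + 27399 + 31033) / 5 = 111447/5 = 22289.40000
Detrended value: 37854 − 22289.40000 = 15564.600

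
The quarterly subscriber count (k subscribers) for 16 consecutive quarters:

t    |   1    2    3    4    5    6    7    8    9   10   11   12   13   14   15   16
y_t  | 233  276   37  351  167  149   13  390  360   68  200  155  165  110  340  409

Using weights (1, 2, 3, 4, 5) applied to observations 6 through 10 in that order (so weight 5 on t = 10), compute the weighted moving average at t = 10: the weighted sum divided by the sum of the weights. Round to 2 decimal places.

Weighted sum: 1·149 + 2·13 + 3·390 + 4·360 + 5·68 = 149 + 26 + 1170 + 1440 + 340 = 3125
Weight total: 1 + 2 + 3 + 4 + 5 = 15
WMA = 3125 / 15 = 208.33

208.33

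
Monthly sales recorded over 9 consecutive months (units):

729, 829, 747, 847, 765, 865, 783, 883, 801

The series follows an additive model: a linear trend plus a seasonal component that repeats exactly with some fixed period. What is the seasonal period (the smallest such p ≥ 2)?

2

First differences y_{t+1} − y_t: 100, -82, 100, -82, 100, -82, …
The difference pattern repeats every 2 terms and not for any smaller step, so p = 2.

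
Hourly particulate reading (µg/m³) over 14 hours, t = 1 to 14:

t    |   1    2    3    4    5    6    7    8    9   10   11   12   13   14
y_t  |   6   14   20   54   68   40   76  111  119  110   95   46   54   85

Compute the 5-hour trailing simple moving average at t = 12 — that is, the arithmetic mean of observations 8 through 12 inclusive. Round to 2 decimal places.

96.20

Sum of periods 8–12: 111 + 119 + 110 + 95 + 46 = 481
Divide by 5: 481 / 5 = 96.20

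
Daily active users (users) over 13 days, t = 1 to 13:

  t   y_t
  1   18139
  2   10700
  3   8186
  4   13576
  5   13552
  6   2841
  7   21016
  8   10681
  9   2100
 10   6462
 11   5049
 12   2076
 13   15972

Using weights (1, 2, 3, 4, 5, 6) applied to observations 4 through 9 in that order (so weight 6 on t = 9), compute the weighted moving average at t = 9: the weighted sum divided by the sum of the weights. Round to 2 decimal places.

9489.14

Weighted sum: 1·13576 + 2·13552 + 3·2841 + 4·21016 + 5·10681 + 6·2100 = 13576 + 27104 + 8523 + 84064 + 53405 + 12600 = 199272
Weight total: 1 + 2 + 3 + 4 + 5 + 6 = 21
WMA = 199272 / 21 = 9489.14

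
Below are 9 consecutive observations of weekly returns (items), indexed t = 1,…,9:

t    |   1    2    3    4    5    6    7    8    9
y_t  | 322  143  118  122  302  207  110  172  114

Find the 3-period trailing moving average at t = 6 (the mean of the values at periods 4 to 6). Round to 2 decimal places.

210.33

Sum of periods 4–6: 122 + 302 + 207 = 631
Divide by 3: 631 / 3 = 210.33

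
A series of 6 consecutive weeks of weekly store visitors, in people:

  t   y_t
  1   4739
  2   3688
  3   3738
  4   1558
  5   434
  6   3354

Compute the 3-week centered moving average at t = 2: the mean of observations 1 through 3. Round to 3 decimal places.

4055.000

Sum of periods 1–3: 4739 + 3688 + 3738 = 12165
Divide by 3: 12165 / 3 = 4055.000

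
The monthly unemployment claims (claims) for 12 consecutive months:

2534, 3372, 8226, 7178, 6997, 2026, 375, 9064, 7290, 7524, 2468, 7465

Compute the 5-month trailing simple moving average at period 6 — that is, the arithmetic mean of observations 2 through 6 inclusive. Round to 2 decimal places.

5559.80

Sum of periods 2–6: 3372 + 8226 + 7178 + 6997 + 2026 = 27799
Divide by 5: 27799 / 5 = 5559.80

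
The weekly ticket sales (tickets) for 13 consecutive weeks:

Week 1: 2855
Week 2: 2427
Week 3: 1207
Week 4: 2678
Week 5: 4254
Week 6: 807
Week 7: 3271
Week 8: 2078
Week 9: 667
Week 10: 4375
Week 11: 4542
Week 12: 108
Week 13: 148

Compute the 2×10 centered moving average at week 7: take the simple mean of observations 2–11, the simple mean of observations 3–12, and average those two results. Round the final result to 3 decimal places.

2514.650

Sum over 2–11: 2427 + 1207 + 2678 + 4254 + 807 + 3271 + 2078 + 667 + 4375 + 4542 = 26306
Sum over 3–12: 1207 + 2678 + 4254 + 807 + 3271 + 2078 + 667 + 4375 + 4542 + 108 = 23987
CMA at t=7 = (26306 + 23987) / (2·10) = 50293 / 20 = 2514.650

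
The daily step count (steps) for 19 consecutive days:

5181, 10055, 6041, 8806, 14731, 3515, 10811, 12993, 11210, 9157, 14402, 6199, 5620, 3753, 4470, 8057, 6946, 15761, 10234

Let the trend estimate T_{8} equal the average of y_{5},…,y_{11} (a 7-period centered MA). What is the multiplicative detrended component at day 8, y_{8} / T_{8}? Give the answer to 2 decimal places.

1.18

Trend T_8 = (14731 + 3515 + 10811 + 12993 + 11210 + 9157 + 14402) / 7 = 76819/7 = 10974.1429
Ratio to trend: 12993 / 10974.1429 = 1.18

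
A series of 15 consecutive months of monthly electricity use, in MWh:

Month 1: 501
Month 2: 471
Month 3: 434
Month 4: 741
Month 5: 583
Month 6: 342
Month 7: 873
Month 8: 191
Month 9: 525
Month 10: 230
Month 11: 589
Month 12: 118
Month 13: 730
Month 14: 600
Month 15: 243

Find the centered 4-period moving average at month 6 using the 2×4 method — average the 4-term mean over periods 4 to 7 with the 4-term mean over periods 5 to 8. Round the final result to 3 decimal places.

Sum over 4–7: 741 + 583 + 342 + 873 = 2539
Sum over 5–8: 583 + 342 + 873 + 191 = 1989
CMA at t=6 = (2539 + 1989) / (2·4) = 4528 / 8 = 566.000

566.000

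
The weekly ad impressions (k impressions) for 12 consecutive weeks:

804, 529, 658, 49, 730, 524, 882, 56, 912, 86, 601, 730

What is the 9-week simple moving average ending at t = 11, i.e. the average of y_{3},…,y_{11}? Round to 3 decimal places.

499.778

Sum of periods 3–11: 658 + 49 + 730 + 524 + 882 + 56 + 912 + 86 + 601 = 4498
Divide by 9: 4498 / 9 = 499.778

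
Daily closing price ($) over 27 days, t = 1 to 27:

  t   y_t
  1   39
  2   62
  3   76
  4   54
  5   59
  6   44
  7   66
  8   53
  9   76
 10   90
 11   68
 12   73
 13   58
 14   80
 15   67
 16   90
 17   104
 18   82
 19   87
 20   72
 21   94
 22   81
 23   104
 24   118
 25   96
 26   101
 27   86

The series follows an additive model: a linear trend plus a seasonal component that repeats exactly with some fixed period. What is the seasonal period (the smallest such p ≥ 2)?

First differences y_{t+1} − y_t: 23, 14, -22, 5, -15, 22, -13, 23, 14, -22, 5, -15, 22, -13, 23, 14, …
The difference pattern repeats every 7 terms and not for any smaller step, so p = 7.

7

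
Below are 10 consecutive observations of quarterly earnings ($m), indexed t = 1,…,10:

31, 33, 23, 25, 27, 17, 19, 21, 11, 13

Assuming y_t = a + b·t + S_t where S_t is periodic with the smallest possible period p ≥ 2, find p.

First differences y_{t+1} − y_t: 2, -10, 2, 2, -10, 2, 2, -10, …
The difference pattern repeats every 3 terms and not for any smaller step, so p = 3.

3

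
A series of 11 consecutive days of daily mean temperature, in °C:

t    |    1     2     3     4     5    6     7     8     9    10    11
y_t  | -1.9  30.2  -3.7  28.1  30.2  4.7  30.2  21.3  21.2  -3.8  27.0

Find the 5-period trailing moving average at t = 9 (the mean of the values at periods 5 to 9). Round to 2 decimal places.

21.52

Sum of periods 5–9: 30.2 + 4.7 + 30.2 + 21.3 + 21.2 = 107.6
Divide by 5: 107.6 / 5 = 21.52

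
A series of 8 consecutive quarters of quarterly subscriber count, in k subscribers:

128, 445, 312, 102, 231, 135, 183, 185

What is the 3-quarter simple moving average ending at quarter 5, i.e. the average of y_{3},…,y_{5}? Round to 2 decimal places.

215.00

Sum of periods 3–5: 312 + 102 + 231 = 645
Divide by 3: 645 / 3 = 215.00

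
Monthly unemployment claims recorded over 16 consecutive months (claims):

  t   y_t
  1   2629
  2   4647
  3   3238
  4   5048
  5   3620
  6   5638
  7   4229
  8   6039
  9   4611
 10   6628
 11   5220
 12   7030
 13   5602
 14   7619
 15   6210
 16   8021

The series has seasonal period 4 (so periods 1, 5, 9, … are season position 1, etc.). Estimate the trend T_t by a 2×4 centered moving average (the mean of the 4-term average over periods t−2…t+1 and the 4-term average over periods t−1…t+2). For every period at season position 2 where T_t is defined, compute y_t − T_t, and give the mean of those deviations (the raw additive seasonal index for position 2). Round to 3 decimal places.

879.958

Season position 2 occurs at t = 6, 10, 14 (where T_t is defined).
t=6: T_6 = 4757.62500; y_6 − T_6 = 5638 − 4757.62500 = 880.37500
t=10: T_10 = 5748.37500; y_10 − T_10 = 6628 − 5748.37500 = 879.62500
t=14: T_14 = 6739.12500; y_14 − T_14 = 7619 − 6739.12500 = 879.87500
Mean deviation: (880.37500 + 879.62500 + 879.87500) / 3 = 879.958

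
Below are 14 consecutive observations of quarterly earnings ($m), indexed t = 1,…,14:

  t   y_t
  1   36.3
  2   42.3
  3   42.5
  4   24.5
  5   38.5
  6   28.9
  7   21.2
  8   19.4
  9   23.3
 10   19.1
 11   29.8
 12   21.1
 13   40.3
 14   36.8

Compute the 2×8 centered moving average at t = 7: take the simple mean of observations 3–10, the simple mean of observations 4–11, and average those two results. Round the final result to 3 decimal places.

26.381

Sum over 3–10: 42.5 + 24.5 + 38.5 + 28.9 + 21.2 + 19.4 + 23.3 + 19.1 = 217.4
Sum over 4–11: 24.5 + 38.5 + 28.9 + 21.2 + 19.4 + 23.3 + 19.1 + 29.8 = 204.7
CMA at t=7 = (217.4 + 204.7) / (2·8) = 422.1 / 16 = 26.381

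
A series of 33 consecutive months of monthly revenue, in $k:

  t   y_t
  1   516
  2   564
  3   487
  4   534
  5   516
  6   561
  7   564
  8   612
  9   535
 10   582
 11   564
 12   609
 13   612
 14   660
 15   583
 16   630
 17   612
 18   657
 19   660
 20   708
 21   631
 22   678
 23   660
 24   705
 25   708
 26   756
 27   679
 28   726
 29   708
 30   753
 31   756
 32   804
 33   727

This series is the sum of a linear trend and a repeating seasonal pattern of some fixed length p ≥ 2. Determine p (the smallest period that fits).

First differences y_{t+1} − y_t: 48, -77, 47, -18, 45, 3, 48, -77, 47, -18, 45, 3, 48, -77, …
The difference pattern repeats every 6 terms and not for any smaller step, so p = 6.

6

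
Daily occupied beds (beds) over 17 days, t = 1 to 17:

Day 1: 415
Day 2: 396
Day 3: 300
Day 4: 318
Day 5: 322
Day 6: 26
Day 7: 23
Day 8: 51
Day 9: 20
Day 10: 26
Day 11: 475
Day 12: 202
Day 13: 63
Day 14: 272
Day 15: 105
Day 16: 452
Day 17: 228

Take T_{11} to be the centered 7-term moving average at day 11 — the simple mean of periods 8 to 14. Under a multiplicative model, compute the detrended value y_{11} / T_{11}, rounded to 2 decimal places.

3.00

Trend T_11 = (51 + 20 + 26 + 475 + 202 + 63 + 272) / 7 = 1109/7 = 158.4286
Ratio to trend: 475 / 158.4286 = 3.00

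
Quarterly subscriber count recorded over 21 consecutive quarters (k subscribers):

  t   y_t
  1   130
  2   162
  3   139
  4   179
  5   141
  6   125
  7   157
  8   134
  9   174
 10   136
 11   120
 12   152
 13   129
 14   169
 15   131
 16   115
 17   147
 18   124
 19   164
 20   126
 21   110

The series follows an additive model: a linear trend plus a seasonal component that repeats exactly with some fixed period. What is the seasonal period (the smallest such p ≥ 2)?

First differences y_{t+1} − y_t: 32, -23, 40, -38, -16, 32, -23, 40, -38, -16, 32, -23, …
The difference pattern repeats every 5 terms and not for any smaller step, so p = 5.

5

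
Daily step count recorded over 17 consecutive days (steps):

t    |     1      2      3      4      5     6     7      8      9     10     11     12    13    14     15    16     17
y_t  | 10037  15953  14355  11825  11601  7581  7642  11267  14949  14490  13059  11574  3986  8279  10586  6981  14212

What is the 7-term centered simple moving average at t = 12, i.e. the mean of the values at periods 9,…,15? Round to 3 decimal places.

10989.000

Sum of periods 9–15: 14949 + 14490 + 13059 + 11574 + 3986 + 8279 + 10586 = 76923
Divide by 7: 76923 / 7 = 10989.000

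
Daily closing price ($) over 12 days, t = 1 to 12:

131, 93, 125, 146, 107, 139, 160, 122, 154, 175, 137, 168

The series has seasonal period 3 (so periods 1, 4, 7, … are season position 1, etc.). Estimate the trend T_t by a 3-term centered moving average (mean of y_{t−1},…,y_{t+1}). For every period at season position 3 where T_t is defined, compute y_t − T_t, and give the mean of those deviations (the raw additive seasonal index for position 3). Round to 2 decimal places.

Season position 3 occurs at t = 3, 6, 9 (where T_t is defined).
t=3: T_3 = 121.3333; y_3 − T_3 = 125 − 121.3333 = 3.6667
t=6: T_6 = 135.3333; y_6 − T_6 = 139 − 135.3333 = 3.6667
t=9: T_9 = 150.3333; y_9 − T_9 = 154 − 150.3333 = 3.6667
Mean deviation: (3.6667 + 3.6667 + 3.6667) / 3 = 3.67

3.67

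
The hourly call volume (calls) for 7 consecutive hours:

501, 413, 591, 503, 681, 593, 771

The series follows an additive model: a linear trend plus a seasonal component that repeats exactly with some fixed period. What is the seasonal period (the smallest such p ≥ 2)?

2

First differences y_{t+1} − y_t: -88, 178, -88, 178, -88, 178, …
The difference pattern repeats every 2 terms and not for any smaller step, so p = 2.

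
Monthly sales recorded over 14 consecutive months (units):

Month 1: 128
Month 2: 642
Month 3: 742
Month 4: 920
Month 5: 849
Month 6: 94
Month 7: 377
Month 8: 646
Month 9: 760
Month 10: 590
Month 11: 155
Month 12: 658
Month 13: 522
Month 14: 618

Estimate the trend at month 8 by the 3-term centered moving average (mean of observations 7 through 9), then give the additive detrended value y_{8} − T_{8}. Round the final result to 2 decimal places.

51.67

Trend T_8 = (377 + 646 + 760) / 3 = 1783/3 = 594.3333
Detrended value: 646 − 594.3333 = 51.67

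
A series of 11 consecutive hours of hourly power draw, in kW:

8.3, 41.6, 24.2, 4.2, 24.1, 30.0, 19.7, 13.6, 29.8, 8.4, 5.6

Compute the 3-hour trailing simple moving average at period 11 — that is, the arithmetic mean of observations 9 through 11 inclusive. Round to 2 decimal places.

Sum of periods 9–11: 29.8 + 8.4 + 5.6 = 43.8
Divide by 3: 43.8 / 3 = 14.60

14.60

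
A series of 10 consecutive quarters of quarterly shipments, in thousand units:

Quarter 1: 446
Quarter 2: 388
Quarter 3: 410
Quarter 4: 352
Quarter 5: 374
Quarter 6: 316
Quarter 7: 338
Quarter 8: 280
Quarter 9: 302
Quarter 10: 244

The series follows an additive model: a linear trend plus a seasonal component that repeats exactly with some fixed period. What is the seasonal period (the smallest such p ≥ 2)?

First differences y_{t+1} − y_t: -58, 22, -58, 22, -58, 22, …
The difference pattern repeats every 2 terms and not for any smaller step, so p = 2.

2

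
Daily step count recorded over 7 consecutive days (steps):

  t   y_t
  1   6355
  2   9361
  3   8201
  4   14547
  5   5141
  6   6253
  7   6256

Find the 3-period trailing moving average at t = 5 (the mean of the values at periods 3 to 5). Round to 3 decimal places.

9296.333

Sum of periods 3–5: 8201 + 14547 + 5141 = 27889
Divide by 3: 27889 / 3 = 9296.333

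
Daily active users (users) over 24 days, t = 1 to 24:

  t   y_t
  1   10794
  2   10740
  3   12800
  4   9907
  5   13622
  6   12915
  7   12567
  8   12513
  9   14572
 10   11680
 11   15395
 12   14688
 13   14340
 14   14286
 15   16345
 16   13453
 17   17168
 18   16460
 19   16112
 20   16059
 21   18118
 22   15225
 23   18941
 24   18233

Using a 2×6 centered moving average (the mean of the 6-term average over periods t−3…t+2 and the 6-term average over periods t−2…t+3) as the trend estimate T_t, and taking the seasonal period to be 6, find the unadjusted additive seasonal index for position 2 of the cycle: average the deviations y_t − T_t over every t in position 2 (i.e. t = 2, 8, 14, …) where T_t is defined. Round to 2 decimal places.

Season position 2 occurs at t = 8, 14, 20 (where T_t is defined).
t=8: T_8 = 13125.9167; y_8 − T_8 = 12513 − 13125.9167 = -612.9167
t=14: T_14 = 14898.9167; y_14 − T_14 = 14286 − 14898.9167 = -612.9167
t=20: T_20 = 16671.4167; y_20 − T_20 = 16059 − 16671.4167 = -612.4167
Mean deviation: (-612.9167 + -612.9167 + -612.4167) / 3 = -612.75

-612.75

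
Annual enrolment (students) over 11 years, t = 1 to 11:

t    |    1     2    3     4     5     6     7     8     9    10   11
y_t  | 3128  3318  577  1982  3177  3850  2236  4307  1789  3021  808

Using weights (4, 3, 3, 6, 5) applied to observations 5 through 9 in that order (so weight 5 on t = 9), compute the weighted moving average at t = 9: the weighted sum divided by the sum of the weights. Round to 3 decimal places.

3131.095

Weighted sum: 4·3177 + 3·3850 + 3·2236 + 6·4307 + 5·1789 = 12708 + 11550 + 6708 + 25842 + 8945 = 65753
Weight total: 4 + 3 + 3 + 6 + 5 = 21
WMA = 65753 / 21 = 3131.095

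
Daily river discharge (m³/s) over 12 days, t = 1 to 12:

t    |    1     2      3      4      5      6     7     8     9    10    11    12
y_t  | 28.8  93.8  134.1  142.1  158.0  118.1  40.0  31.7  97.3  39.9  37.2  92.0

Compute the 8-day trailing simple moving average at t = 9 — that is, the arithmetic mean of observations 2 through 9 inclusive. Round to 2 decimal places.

101.89

Sum of periods 2–9: 93.8 + 134.1 + 142.1 + 158.0 + 118.1 + 40.0 + 31.7 + 97.3 = 815.1
Divide by 8: 815.1 / 8 = 101.89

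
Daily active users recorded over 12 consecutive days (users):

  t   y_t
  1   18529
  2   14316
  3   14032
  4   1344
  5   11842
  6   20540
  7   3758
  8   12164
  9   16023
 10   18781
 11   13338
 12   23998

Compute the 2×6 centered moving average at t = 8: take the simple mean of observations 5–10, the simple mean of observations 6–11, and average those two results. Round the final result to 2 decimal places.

13976.00

Sum over 5–10: 11842 + 20540 + 3758 + 12164 + 16023 + 18781 = 83108
Sum over 6–11: 20540 + 3758 + 12164 + 16023 + 18781 + 13338 = 84604
CMA at t=8 = (83108 + 84604) / (2·6) = 167712 / 12 = 13976.00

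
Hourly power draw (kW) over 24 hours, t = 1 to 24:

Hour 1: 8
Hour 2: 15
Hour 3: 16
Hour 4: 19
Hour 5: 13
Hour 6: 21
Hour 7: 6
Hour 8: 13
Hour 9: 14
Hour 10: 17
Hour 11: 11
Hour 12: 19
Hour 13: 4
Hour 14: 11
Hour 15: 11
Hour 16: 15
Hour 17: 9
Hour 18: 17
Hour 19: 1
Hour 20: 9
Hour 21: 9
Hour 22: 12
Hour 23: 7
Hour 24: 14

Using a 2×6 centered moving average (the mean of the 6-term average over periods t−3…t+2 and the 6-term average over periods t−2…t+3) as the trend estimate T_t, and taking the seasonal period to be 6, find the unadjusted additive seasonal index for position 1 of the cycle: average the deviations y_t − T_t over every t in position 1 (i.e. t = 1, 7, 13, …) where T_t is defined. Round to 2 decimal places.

-8.31

Season position 1 occurs at t = 7, 13, 19 (where T_t is defined).
t=7: T_7 = 14.1667; y_7 − T_7 = 6 − 14.1667 = -8.1667
t=13: T_13 = 12.0000; y_13 − T_13 = 4 − 12.0000 = -8.0000
t=19: T_19 = 9.7500; y_19 − T_19 = 1 − 9.7500 = -8.7500
Mean deviation: (-8.1667 + -8.0000 + -8.7500) / 3 = -8.31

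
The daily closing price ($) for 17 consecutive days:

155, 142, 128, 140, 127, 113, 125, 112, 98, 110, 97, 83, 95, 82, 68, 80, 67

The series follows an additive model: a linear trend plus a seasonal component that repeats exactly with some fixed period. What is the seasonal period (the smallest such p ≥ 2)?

First differences y_{t+1} − y_t: -13, -14, 12, -13, -14, 12, -13, -14, …
The difference pattern repeats every 3 terms and not for any smaller step, so p = 3.

3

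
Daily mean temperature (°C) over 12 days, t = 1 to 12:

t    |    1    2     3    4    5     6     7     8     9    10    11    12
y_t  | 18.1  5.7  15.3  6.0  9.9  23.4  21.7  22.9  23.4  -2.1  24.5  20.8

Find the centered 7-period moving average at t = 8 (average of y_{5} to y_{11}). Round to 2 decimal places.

Sum of periods 5–11: 9.9 + 23.4 + 21.7 + 22.9 + 23.4 + (-2.1) + 24.5 = 123.7
Divide by 7: 123.7 / 7 = 17.67

17.67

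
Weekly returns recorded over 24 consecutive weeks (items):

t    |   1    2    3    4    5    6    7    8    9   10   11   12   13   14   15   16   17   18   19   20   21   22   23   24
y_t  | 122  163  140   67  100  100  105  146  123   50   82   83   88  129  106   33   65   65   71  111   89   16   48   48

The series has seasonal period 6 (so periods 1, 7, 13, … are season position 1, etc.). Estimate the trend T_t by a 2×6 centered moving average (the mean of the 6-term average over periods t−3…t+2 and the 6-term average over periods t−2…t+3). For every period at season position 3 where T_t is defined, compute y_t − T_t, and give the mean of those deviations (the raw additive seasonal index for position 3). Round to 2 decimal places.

Season position 3 occurs at t = 9, 15, 21 (where T_t is defined).
t=9: T_9 = 99.5833; y_9 − T_9 = 123 − 99.5833 = 23.4167
t=15: T_15 = 82.5000; y_15 − T_15 = 106 − 82.5000 = 23.5000
t=21: T_21 = 65.2500; y_21 − T_21 = 89 − 65.2500 = 23.7500
Mean deviation: (23.4167 + 23.5000 + 23.7500) / 3 = 23.56

23.56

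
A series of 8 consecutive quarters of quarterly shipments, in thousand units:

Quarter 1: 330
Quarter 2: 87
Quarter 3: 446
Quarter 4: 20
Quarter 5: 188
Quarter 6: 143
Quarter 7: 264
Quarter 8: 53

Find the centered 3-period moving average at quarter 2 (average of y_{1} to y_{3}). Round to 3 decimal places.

287.667

Sum of periods 1–3: 330 + 87 + 446 = 863
Divide by 3: 863 / 3 = 287.667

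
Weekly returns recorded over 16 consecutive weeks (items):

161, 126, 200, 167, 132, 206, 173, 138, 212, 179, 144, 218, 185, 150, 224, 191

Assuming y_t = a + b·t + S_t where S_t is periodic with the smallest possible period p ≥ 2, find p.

3

First differences y_{t+1} − y_t: -35, 74, -33, -35, 74, -33, -35, 74, …
The difference pattern repeats every 3 terms and not for any smaller step, so p = 3.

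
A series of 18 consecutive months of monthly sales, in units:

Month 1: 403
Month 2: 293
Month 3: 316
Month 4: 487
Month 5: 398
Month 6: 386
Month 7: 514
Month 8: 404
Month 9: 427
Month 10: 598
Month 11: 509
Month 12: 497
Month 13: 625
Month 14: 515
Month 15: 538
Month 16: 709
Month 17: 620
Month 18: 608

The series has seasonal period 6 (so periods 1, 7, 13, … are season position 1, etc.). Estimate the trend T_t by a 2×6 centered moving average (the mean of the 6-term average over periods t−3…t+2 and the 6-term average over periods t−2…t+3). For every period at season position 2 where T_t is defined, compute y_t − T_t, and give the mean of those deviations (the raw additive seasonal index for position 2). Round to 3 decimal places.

-59.750

Season position 2 occurs at t = 8, 14 (where T_t is defined).
t=8: T_8 = 463.75000; y_8 − T_8 = 404 − 463.75000 = -59.75000
t=14: T_14 = 574.75000; y_14 − T_14 = 515 − 574.75000 = -59.75000
Mean deviation: (-59.75000 + -59.75000) / 2 = -59.750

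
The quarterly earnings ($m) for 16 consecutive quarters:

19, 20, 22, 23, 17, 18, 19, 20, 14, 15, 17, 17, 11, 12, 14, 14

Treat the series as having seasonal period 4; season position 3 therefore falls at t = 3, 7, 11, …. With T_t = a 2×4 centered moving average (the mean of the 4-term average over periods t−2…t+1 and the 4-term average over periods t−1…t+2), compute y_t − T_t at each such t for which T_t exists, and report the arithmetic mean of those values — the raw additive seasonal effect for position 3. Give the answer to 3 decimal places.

1.250

Season position 3 occurs at t = 3, 7, 11 (where T_t is defined).
t=3: T_3 = 20.75000; y_3 − T_3 = 22 − 20.75000 = 1.25000
t=7: T_7 = 18.12500; y_7 − T_7 = 19 − 18.12500 = 0.87500
t=11: T_11 = 15.37500; y_11 − T_11 = 17 − 15.37500 = 1.62500
Mean deviation: (1.25000 + 0.87500 + 1.62500) / 3 = 1.250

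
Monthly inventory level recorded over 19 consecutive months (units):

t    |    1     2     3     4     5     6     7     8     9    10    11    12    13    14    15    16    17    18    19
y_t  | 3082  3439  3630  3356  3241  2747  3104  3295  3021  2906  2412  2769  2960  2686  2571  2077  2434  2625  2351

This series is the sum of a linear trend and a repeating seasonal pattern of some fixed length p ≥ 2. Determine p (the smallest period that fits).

First differences y_{t+1} − y_t: 357, 191, -274, -115, -494, 357, 191, -274, -115, -494, 357, 191, …
The difference pattern repeats every 5 terms and not for any smaller step, so p = 5.

5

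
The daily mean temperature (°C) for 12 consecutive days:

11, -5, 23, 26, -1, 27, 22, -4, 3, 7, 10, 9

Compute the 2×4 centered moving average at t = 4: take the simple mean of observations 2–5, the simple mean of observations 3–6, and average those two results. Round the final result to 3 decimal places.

Sum over 2–5: (-5) + 23 + 26 + (-1) = 43
Sum over 3–6: 23 + 26 + (-1) + 27 = 75
CMA at t=4 = (43 + 75) / (2·4) = 118 / 8 = 14.750

14.750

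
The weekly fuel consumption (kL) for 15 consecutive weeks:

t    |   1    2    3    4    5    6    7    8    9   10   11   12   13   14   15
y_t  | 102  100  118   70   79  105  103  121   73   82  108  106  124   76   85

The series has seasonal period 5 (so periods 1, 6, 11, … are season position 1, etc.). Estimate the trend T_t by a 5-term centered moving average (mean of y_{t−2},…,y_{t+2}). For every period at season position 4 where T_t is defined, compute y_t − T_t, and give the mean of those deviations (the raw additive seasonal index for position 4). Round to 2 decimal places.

-24.40

Season position 4 occurs at t = 4, 9 (where T_t is defined).
t=4: T_4 = 94.4000; y_4 − T_4 = 70 − 94.4000 = -24.4000
t=9: T_9 = 97.4000; y_9 − T_9 = 73 − 97.4000 = -24.4000
Mean deviation: (-24.4000 + -24.4000) / 2 = -24.40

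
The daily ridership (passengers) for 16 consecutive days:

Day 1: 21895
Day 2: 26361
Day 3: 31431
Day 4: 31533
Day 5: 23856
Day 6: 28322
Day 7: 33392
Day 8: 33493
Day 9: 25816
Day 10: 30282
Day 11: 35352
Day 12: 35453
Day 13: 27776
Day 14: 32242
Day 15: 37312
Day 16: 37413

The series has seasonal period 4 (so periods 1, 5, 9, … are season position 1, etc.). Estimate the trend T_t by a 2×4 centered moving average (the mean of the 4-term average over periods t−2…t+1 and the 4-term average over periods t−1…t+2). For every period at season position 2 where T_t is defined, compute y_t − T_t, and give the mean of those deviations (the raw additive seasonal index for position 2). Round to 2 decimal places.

-1198.75

Season position 2 occurs at t = 6, 10, 14 (where T_t is defined).
t=6: T_6 = 29520.7500; y_6 − T_6 = 28322 − 29520.7500 = -1198.7500
t=10: T_10 = 31480.7500; y_10 − T_10 = 30282 − 31480.7500 = -1198.7500
t=14: T_14 = 33440.7500; y_14 − T_14 = 32242 − 33440.7500 = -1198.7500
Mean deviation: (-1198.7500 + -1198.7500 + -1198.7500) / 3 = -1198.75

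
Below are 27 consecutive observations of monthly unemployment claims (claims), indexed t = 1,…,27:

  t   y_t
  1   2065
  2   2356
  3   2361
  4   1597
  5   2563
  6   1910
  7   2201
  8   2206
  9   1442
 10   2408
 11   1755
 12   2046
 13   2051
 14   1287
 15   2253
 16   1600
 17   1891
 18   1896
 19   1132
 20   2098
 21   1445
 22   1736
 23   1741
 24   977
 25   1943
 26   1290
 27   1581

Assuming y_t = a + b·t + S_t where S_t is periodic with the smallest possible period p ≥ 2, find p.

First differences y_{t+1} − y_t: 291, 5, -764, 966, -653, 291, 5, -764, 966, -653, 291, 5, …
The difference pattern repeats every 5 terms and not for any smaller step, so p = 5.

5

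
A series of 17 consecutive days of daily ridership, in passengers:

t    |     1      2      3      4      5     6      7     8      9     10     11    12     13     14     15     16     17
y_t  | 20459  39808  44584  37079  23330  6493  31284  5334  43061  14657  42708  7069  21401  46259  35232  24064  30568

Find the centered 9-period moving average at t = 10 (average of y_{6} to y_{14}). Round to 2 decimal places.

24251.78

Sum of periods 6–14: 6493 + 31284 + 5334 + 43061 + 14657 + 42708 + 7069 + 21401 + 46259 = 218266
Divide by 9: 218266 / 9 = 24251.78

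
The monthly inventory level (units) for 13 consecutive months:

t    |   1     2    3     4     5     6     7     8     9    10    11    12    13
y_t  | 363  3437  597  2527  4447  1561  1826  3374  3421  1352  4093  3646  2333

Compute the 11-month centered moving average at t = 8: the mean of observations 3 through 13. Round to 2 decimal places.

2652.45

Sum of periods 3–13: 597 + 2527 + 4447 + 1561 + 1826 + 3374 + 3421 + 1352 + 4093 + 3646 + 2333 = 29177
Divide by 11: 29177 / 11 = 2652.45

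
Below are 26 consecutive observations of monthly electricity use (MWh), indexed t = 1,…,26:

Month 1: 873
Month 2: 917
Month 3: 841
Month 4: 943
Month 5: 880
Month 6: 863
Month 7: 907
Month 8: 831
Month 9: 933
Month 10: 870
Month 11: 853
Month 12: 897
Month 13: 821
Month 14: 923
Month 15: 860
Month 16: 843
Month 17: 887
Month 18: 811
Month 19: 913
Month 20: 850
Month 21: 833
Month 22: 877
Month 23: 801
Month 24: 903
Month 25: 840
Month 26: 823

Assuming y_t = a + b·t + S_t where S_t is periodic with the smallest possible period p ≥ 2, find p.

5

First differences y_{t+1} − y_t: 44, -76, 102, -63, -17, 44, -76, 102, -63, -17, 44, -76, …
The difference pattern repeats every 5 terms and not for any smaller step, so p = 5.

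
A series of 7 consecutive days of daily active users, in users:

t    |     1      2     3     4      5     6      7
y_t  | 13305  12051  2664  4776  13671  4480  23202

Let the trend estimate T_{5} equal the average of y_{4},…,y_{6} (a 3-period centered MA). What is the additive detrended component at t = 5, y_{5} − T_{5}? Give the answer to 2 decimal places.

Trend T_5 = (4776 + 13671 + 4480) / 3 = 22927/3 = 7642.3333
Detrended value: 13671 − 7642.3333 = 6028.67

6028.67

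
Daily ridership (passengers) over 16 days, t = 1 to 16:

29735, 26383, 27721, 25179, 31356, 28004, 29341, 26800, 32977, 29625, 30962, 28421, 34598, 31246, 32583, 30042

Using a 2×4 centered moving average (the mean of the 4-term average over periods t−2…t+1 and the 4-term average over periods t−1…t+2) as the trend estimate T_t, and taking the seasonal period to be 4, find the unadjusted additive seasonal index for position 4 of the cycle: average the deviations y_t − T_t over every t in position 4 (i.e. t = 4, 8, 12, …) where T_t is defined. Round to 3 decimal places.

Season position 4 occurs at t = 4, 8, 12 (where T_t is defined).
t=4: T_4 = 27862.37500; y_4 − T_4 = 25179 − 27862.37500 = -2683.37500
t=8: T_8 = 29483.12500; y_8 − T_8 = 26800 − 29483.12500 = -2683.12500
t=12: T_12 = 31104.12500; y_12 − T_12 = 28421 − 31104.12500 = -2683.12500
Mean deviation: (-2683.37500 + -2683.12500 + -2683.12500) / 3 = -2683.208

-2683.208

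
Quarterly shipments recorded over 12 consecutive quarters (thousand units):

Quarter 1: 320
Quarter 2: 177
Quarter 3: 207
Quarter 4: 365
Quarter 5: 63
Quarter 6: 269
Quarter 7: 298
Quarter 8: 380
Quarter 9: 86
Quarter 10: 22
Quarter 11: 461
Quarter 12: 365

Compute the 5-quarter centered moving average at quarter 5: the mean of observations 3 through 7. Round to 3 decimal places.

Sum of periods 3–7: 207 + 365 + 63 + 269 + 298 = 1202
Divide by 5: 1202 / 5 = 240.400

240.400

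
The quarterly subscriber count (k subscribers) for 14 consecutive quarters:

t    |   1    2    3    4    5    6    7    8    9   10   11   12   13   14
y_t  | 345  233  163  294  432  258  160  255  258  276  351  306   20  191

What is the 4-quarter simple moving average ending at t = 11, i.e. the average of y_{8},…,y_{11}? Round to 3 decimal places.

Sum of periods 8–11: 255 + 258 + 276 + 351 = 1140
Divide by 4: 1140 / 4 = 285.000

285.000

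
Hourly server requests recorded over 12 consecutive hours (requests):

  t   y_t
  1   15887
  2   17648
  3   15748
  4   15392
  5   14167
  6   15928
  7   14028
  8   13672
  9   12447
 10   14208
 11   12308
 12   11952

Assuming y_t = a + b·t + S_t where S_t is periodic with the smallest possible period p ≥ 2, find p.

4

First differences y_{t+1} − y_t: 1761, -1900, -356, -1225, 1761, -1900, -356, -1225, 1761, -1900, …
The difference pattern repeats every 4 terms and not for any smaller step, so p = 4.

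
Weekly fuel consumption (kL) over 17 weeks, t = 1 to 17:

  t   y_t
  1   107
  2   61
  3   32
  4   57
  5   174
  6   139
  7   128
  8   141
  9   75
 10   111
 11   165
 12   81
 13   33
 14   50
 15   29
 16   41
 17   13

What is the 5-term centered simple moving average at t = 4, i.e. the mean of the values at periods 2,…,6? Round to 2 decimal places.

Sum of periods 2–6: 61 + 32 + 57 + 174 + 139 = 463
Divide by 5: 463 / 5 = 92.60

92.60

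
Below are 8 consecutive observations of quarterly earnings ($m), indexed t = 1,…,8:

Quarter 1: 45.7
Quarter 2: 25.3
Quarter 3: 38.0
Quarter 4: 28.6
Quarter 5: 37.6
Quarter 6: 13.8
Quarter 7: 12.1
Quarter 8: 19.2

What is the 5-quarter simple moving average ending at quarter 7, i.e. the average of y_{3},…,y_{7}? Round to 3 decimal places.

Sum of periods 3–7: 38.0 + 28.6 + 37.6 + 13.8 + 12.1 = 130.1
Divide by 5: 130.1 / 5 = 26.020

26.020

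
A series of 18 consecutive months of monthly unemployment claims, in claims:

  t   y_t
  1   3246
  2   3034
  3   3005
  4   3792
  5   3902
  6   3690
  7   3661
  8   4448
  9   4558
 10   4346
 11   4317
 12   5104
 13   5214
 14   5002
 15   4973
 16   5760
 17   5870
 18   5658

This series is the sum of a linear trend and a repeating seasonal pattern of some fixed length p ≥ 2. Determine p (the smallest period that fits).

4

First differences y_{t+1} − y_t: -212, -29, 787, 110, -212, -29, 787, 110, -212, -29, …
The difference pattern repeats every 4 terms and not for any smaller step, so p = 4.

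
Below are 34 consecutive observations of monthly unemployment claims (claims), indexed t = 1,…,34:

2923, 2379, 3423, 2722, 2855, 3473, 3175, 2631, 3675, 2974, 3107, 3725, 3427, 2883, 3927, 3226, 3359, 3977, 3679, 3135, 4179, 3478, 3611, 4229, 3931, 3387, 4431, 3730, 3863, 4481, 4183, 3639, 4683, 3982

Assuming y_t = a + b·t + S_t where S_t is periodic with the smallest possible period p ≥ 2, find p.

First differences y_{t+1} − y_t: -544, 1044, -701, 133, 618, -298, -544, 1044, -701, 133, 618, -298, -544, 1044, …
The difference pattern repeats every 6 terms and not for any smaller step, so p = 6.

6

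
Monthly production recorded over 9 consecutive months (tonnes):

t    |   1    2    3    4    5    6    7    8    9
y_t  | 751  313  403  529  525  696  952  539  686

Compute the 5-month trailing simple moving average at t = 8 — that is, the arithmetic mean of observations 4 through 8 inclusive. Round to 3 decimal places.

Sum of periods 4–8: 529 + 525 + 696 + 952 + 539 = 3241
Divide by 5: 3241 / 5 = 648.200

648.200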